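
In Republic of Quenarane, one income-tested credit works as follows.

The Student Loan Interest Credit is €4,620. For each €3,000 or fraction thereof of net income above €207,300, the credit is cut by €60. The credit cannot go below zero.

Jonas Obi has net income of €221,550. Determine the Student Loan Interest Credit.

€4,320

Student Loan Interest Credit: income exceeds €207,300 by €14,250, which is 5 full-or-partial €3,000 increments; reduction = 5 × €60 = €300, leaving €4,320.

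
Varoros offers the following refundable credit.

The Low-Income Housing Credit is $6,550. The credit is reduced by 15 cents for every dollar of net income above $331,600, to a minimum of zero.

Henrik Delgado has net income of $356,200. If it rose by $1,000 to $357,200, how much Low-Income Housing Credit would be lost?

At $356,200 — 15% of the $24,600 excess over $331,600 is $3,690; credit = $6,550 − $3,690 = $2,860.
At $357,200 — 15% of the $25,600 excess over $331,600 is $3,840; credit = $6,550 − $3,840 = $2,710.
Lost: $2,860 − $2,710 = $150.

$150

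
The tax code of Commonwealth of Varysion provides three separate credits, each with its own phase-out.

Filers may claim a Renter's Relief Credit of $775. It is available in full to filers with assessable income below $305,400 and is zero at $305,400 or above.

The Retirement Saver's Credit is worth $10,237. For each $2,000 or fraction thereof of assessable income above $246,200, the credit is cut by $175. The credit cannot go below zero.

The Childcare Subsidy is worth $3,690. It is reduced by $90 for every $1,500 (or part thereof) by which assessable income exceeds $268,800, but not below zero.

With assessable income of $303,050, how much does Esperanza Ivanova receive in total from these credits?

Renter's Relief Credit: $303,050 is below the $305,400 cutoff, so the full $775 applies.
Retirement Saver's Credit: income exceeds $246,200 by $56,850, which is 29 full-or-partial $2,000 increments; reduction = 29 × $175 = $5,075, leaving $5,162.
Childcare Subsidy: income exceeds $268,800 by $34,250, which is 23 full-or-partial $1,500 increments; reduction = 23 × $90 = $2,070, leaving $1,620.
Total: $775 + $5,162 + $1,620 = $7,557.

$7,557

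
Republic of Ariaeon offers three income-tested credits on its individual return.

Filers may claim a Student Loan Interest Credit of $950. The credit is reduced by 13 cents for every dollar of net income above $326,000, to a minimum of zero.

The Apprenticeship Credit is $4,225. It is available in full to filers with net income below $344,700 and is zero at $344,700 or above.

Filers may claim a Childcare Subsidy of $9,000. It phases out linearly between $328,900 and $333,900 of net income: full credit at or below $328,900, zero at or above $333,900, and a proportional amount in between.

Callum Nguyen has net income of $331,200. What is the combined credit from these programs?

Student Loan Interest Credit: 13% of the $5,200 excess over $326,000 is $676; credit = $950 − $676 = $274.
Apprenticeship Credit: $331,200 is below the $344,700 cutoff, so the full $4,225 applies.
Childcare Subsidy: $331,200 is $2,300 into a $5,000 phase-out range, leaving 2,700/5,000 of the credit: $9,000 × 2,700/5,000 = $4,860.
Total: $274 + $4,225 + $4,860 = $9,359.

$9,359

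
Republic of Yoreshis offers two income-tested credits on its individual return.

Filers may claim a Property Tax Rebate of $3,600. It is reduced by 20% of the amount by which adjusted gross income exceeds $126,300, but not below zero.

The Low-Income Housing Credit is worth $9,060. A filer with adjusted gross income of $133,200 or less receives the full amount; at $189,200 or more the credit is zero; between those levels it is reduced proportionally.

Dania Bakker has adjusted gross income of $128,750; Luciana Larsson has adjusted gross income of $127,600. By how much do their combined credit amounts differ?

Dania ($128,750): Property Tax Rebate: 20% of the $2,450 excess over $126,300 is $490; credit = $3,600 − $490 = $3,110. Low-Income Housing Credit: $128,750 is at or below the $133,200 threshold, so the full $9,060 applies. total $3,110 + $9,060 = $12,170
Luciana ($127,600): Property Tax Rebate: 20% of the $1,300 excess over $126,300 is $260; credit = $3,600 − $260 = $3,340. Low-Income Housing Credit: $127,600 is at or below the $133,200 threshold, so the full $9,060 applies. total $3,340 + $9,060 = $12,400
Difference: |$12,170 − $12,400| = $230.

$230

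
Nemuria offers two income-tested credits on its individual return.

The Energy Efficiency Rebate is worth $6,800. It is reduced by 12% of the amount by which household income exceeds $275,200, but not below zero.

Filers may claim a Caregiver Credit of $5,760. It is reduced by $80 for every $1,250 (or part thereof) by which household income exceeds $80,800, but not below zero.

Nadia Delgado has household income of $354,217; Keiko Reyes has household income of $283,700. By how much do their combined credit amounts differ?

Nadia ($354,217): Energy Efficiency Rebate: 12% of the $79,017 excess over $275,200 is $9,482.04 ≥ base, so the credit is $0. Caregiver Credit: income exceeds $80,800 by $273,417 → 219 increments × $80 = $17,520 ≥ base, so the credit is $0. total $0 + $0 = $0
Keiko ($283,700): Energy Efficiency Rebate: 12% of the $8,500 excess over $275,200 is $1,020; credit = $6,800 − $1,020 = $5,780. Caregiver Credit: income exceeds $80,800 by $202,900 → 163 increments × $80 = $13,040 ≥ base, so the credit is $0. total $5,780 + $0 = $5,780
Difference: |$0 − $5,780| = $5,780.

$5,780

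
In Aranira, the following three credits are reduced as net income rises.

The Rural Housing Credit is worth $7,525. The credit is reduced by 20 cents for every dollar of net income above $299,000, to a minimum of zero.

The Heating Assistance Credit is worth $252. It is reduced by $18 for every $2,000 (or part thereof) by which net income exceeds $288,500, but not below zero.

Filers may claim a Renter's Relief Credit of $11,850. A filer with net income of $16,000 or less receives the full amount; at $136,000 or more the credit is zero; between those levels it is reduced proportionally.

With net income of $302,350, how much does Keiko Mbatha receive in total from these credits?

Rural Housing Credit: 20% of the $3,350 excess over $299,000 is $670; credit = $7,525 − $670 = $6,855.
Heating Assistance Credit: income exceeds $288,500 by $13,850, which is 7 full-or-partial $2,000 increments; reduction = 7 × $18 = $126, leaving $126.
Renter's Relief Credit: $302,350 is at or above $136,000, so the credit is $0.
Total: $6,855 + $126 + $0 = $6,981.

$6,981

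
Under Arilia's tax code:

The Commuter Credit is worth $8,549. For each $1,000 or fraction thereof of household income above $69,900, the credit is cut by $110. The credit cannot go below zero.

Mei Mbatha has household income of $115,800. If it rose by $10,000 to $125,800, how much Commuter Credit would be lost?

At $115,800 — income exceeds $69,900 by $45,900, which is 46 full-or-partial $1,000 increments; reduction = 46 × $110 = $5,060, leaving $3,489.
At $125,800 — income exceeds $69,900 by $55,900, which is 56 full-or-partial $1,000 increments; reduction = 56 × $110 = $6,160, leaving $2,389.
Lost: $3,489 − $2,389 = $1,100.

$1,100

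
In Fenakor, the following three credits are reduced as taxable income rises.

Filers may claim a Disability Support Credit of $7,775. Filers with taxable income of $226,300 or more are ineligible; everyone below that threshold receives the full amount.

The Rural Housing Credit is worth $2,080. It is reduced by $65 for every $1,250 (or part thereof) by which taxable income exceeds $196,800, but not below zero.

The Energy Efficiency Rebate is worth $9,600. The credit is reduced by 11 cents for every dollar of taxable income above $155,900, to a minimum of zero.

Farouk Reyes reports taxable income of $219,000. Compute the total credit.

$11,344

Disability Support Credit: $219,000 is below the $226,300 cutoff, so the full $7,775 applies.
Rural Housing Credit: income exceeds $196,800 by $22,200, which is 18 full-or-partial $1,250 increments; reduction = 18 × $65 = $1,170, leaving $910.
Energy Efficiency Rebate: 11% of the $63,100 excess over $155,900 is $6,941; credit = $9,600 − $6,941 = $2,659.
Total: $7,775 + $910 + $2,659 = $11,344.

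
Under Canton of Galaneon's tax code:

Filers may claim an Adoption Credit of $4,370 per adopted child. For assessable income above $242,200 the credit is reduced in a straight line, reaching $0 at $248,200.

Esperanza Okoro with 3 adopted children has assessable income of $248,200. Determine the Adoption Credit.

Adoption Credit: base = 3 × $4,370 = $13,110. $248,200 is at or above $248,200, so the credit is $0.

$0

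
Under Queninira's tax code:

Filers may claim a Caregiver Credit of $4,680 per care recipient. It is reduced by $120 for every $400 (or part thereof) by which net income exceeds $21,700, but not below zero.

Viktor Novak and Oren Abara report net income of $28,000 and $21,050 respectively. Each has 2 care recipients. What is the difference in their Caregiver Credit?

$1,920

Viktor ($28,000): Caregiver Credit: base = 2 × $4,680 = $9,360. income exceeds $21,700 by $6,300, which is 16 full-or-partial $400 increments; reduction = 16 × $120 = $1,920, leaving $7,440.
Oren ($21,050): Caregiver Credit: base = 2 × $4,680 = $9,360. $21,050 is at or below the $21,700 threshold, so the full $9,360 applies.
Difference: |$7,440 − $9,360| = $1,920.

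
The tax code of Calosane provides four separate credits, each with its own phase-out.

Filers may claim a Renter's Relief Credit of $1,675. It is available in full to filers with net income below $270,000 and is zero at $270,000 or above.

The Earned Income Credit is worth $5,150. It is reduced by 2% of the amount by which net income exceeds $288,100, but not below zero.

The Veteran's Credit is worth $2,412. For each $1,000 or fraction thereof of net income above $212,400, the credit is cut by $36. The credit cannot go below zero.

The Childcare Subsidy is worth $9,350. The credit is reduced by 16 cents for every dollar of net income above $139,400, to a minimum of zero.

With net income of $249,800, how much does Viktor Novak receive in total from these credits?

Renter's Relief Credit: $249,800 is below the $270,000 cutoff, so the full $1,675 applies.
Earned Income Credit: $249,800 is at or below the $288,100 threshold, so the full $5,150 applies.
Veteran's Credit: income exceeds $212,400 by $37,400, which is 38 full-or-partial $1,000 increments; reduction = 38 × $36 = $1,368, leaving $1,044.
Childcare Subsidy: 16% of the $110,400 excess over $139,400 is $17,664 ≥ base, so the credit is $0.
Total: $1,675 + $5,150 + $1,044 + $0 = $7,869.

$7,869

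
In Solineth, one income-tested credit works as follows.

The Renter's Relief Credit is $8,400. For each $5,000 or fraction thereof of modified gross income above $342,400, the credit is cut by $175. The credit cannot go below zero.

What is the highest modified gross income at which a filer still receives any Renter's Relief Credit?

After 47 increments the reduction is 47 × $175 = $8,225, leaving $175; one more increment wipes it out. Increment 47 ends at excess 47 × $5,000 = $235,000, so the highest qualifying income is $342,400 + $235,000 = $577,400.

$577,400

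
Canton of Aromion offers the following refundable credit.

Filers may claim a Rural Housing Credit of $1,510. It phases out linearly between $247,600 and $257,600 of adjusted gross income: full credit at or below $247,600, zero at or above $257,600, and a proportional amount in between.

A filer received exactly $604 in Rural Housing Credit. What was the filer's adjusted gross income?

$604 is 604/1,510 of the full $1,510, so 906/1,510 of the $10,000 range has been used: income = $247,600 + $10,000 × 906/1,510 = $253,600.

$253,600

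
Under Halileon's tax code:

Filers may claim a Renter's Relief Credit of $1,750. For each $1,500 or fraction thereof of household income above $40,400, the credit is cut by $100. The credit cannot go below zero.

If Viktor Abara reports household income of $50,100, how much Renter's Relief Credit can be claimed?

Renter's Relief Credit: income exceeds $40,400 by $9,700, which is 7 full-or-partial $1,500 increments; reduction = 7 × $100 = $700, leaving $1,050.

$1,050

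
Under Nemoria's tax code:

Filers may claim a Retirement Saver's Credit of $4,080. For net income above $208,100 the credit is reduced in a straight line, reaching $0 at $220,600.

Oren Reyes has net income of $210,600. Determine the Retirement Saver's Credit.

$3,264

Retirement Saver's Credit: $210,600 is $2,500 into a $12,500 phase-out range, leaving 10,000/12,500 of the credit: $4,080 × 10,000/12,500 = $3,264.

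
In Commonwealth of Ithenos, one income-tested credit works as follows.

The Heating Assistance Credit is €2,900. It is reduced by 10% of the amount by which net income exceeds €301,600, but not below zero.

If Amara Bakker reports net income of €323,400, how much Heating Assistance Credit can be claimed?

€720

Heating Assistance Credit: 10% of the €21,800 excess over €301,600 is €2,180; credit = €2,900 − €2,180 = €720.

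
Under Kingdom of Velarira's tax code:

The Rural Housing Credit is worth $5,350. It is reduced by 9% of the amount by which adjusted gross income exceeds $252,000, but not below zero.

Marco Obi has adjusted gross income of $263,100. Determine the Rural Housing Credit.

Rural Housing Credit: 9% of the $11,100 excess over $252,000 is $999; credit = $5,350 − $999 = $4,351.

$4,351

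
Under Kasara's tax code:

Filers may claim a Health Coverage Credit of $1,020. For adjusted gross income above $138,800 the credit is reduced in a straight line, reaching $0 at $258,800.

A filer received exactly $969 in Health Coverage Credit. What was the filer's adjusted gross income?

$144,800

$969 is 969/1,020 of the full $1,020, so 51/1,020 of the $120,000 range has been used: income = $138,800 + $120,000 × 51/1,020 = $144,800.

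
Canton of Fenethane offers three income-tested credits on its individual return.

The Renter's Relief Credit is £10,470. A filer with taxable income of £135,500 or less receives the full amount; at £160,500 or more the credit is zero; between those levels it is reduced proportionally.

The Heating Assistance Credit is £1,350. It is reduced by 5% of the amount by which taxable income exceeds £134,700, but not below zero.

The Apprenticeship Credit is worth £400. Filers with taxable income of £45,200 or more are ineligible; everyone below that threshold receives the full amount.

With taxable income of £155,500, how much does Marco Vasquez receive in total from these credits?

Renter's Relief Credit: £155,500 is £20,000 into a £25,000 phase-out range, leaving 5,000/25,000 of the credit: £10,470 × 5,000/25,000 = £2,094.
Heating Assistance Credit: 5% of the £20,800 excess over £134,700 is £1,040; credit = £1,350 − £1,040 = £310.
Apprenticeship Credit: £155,500 meets or exceeds the £45,200 cutoff, so the credit is £0.
Total: £2,094 + £310 + £0 = £2,404.

£2,404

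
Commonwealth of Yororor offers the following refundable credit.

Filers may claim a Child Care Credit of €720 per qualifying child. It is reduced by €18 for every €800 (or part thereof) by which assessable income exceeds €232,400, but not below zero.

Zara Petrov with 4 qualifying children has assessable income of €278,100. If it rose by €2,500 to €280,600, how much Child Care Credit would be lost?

At €278,100 — base = 4 × €720 = €2,880. income exceeds €232,400 by €45,700, which is 58 full-or-partial €800 increments; reduction = 58 × €18 = €1,044, leaving €1,836.
At €280,600 — base = 4 × €720 = €2,880. income exceeds €232,400 by €48,200, which is 61 full-or-partial €800 increments; reduction = 61 × €18 = €1,098, leaving €1,782.
Lost: €1,836 − €1,782 = €54.

€54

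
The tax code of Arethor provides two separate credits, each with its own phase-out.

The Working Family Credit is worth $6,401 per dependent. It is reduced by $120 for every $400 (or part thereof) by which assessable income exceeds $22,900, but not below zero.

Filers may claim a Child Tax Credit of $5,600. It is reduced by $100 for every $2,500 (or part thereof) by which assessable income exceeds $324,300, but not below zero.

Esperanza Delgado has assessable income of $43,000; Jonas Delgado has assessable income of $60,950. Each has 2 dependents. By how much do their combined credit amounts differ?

Esperanza ($43,000): Working Family Credit: base = 2 × $6,401 = $12,802. income exceeds $22,900 by $20,100, which is 51 full-or-partial $400 increments; reduction = 51 × $120 = $6,120, leaving $6,682. Child Tax Credit: $43,000 is at or below the $324,300 threshold, so the full $5,600 applies. total $6,682 + $5,600 = $12,282
Jonas ($60,950): Working Family Credit: base = 2 × $6,401 = $12,802. income exceeds $22,900 by $38,050, which is 96 full-or-partial $400 increments; reduction = 96 × $120 = $11,520, leaving $1,282. Child Tax Credit: $60,950 is at or below the $324,300 threshold, so the full $5,600 applies. total $1,282 + $5,600 = $6,882
Difference: |$12,282 − $6,882| = $5,400.

$5,400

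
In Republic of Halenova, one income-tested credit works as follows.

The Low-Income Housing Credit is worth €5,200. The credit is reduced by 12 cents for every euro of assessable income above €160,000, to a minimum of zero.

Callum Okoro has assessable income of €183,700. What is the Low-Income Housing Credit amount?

€2,356

Low-Income Housing Credit: 12% of the €23,700 excess over €160,000 is €2,844; credit = €5,200 − €2,844 = €2,356.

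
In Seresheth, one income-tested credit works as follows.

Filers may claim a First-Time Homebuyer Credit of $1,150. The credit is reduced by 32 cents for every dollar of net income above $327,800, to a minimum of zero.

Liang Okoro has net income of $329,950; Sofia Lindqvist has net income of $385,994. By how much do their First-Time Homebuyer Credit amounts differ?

$462

Liang ($329,950): First-Time Homebuyer Credit: 32% of the $2,150 excess over $327,800 is $688; credit = $1,150 − $688 = $462.
Sofia ($385,994): First-Time Homebuyer Credit: 32% of the $58,194 excess over $327,800 is $18,622.08 ≥ base, so the credit is $0.
Difference: |$462 − $0| = $462.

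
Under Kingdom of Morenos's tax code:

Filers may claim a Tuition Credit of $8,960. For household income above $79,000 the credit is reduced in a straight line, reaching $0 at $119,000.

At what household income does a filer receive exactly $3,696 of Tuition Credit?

$3,696 is 3,696/8,960 of the full $8,960, so 5,264/8,960 of the $40,000 range has been used: income = $79,000 + $40,000 × 5,264/8,960 = $102,500.

$102,500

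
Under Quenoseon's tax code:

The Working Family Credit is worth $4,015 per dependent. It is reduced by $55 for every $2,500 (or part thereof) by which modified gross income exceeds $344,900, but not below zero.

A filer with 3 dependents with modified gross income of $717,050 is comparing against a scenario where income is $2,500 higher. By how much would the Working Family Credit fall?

At $717,050 — base = 3 × $4,015 = $12,045. income exceeds $344,900 by $372,150, which is 149 full-or-partial $2,500 increments; reduction = 149 × $55 = $8,195, leaving $3,850.
At $719,550 — base = 3 × $4,015 = $12,045. income exceeds $344,900 by $374,650, which is 150 full-or-partial $2,500 increments; reduction = 150 × $55 = $8,250, leaving $3,795.
Lost: $3,850 − $3,795 = $55.

$55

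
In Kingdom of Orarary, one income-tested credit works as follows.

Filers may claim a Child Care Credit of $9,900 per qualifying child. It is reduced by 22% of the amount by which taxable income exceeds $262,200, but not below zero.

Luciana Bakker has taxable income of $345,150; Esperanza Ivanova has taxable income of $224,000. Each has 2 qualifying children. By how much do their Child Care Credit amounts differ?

Luciana ($345,150): Child Care Credit: base = 2 × $9,900 = $19,800. 22% of the $82,950 excess over $262,200 is $18,249; credit = $19,800 − $18,249 = $1,551.
Esperanza ($224,000): Child Care Credit: base = 2 × $9,900 = $19,800. $224,000 is at or below the $262,200 threshold, so the full $19,800 applies.
Difference: |$1,551 − $19,800| = $18,249.

$18,249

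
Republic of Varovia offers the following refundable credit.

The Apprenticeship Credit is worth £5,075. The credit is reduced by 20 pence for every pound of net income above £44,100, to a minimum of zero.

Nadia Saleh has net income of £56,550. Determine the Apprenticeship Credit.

£2,585

Apprenticeship Credit: 20% of the £12,450 excess over £44,100 is £2,490; credit = £5,075 − £2,490 = £2,585.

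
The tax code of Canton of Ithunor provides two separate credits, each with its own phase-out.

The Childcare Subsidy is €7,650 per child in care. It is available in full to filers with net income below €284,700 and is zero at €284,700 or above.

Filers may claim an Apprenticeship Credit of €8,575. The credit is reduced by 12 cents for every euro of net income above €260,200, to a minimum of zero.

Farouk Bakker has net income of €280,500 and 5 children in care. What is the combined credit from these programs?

Childcare Subsidy: base = 5 × €7,650 = €38,250. €280,500 is below the €284,700 cutoff, so the full €38,250 applies.
Apprenticeship Credit: 12% of the €20,300 excess over €260,200 is €2,436; credit = €8,575 − €2,436 = €6,139.
Total: €38,250 + €6,139 = €44,389.

€44,389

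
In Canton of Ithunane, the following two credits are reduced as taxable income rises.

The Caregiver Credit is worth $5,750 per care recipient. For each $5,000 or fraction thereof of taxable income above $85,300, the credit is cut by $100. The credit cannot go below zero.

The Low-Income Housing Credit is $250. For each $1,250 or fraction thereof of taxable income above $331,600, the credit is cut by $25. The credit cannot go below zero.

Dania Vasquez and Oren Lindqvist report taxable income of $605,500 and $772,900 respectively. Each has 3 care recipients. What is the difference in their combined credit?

Dania ($605,500): Caregiver Credit: base = 3 × $5,750 = $17,250. income exceeds $85,300 by $520,200, which is 105 full-or-partial $5,000 increments; reduction = 105 × $100 = $10,500, leaving $6,750. Low-Income Housing Credit: income exceeds $331,600 by $273,900 → 220 increments × $25 = $5,500 ≥ base, so the credit is $0. total $6,750 + $0 = $6,750
Oren ($772,900): Caregiver Credit: base = 3 × $5,750 = $17,250. income exceeds $85,300 by $687,600, which is 138 full-or-partial $5,000 increments; reduction = 138 × $100 = $13,800, leaving $3,450. Low-Income Housing Credit: income exceeds $331,600 by $441,300 → 354 increments × $25 = $8,850 ≥ base, so the credit is $0. total $3,450 + $0 = $3,450
Difference: |$6,750 − $3,450| = $3,300.

$3,300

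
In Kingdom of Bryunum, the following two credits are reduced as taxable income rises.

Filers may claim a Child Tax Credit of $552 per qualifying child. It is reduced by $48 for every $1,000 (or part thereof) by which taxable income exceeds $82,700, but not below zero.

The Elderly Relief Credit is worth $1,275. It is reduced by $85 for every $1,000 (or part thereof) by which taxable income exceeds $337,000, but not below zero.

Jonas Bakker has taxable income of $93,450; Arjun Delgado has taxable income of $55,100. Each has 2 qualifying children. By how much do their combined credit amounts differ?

$528

Jonas ($93,450): Child Tax Credit: base = 2 × $552 = $1,104. income exceeds $82,700 by $10,750, which is 11 full-or-partial $1,000 increments; reduction = 11 × $48 = $528, leaving $576. Elderly Relief Credit: $93,450 is at or below the $337,000 threshold, so the full $1,275 applies. total $576 + $1,275 = $1,851
Arjun ($55,100): Child Tax Credit: base = 2 × $552 = $1,104. $55,100 is at or below the $82,700 threshold, so the full $1,104 applies. Elderly Relief Credit: $55,100 is at or below the $337,000 threshold, so the full $1,275 applies. total $1,104 + $1,275 = $2,379
Difference: |$1,851 − $2,379| = $528.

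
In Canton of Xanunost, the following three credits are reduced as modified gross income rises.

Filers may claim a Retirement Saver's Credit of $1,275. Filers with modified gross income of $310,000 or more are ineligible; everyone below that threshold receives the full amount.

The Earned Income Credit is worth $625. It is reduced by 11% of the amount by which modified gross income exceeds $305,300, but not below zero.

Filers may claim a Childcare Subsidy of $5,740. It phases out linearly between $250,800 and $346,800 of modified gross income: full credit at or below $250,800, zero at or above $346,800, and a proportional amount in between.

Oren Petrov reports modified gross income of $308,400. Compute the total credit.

$3,855

Retirement Saver's Credit: $308,400 is below the $310,000 cutoff, so the full $1,275 applies.
Earned Income Credit: 11% of the $3,100 excess over $305,300 is $341; credit = $625 − $341 = $284.
Childcare Subsidy: $308,400 is $57,600 into a $96,000 phase-out range, leaving 38,400/96,000 of the credit: $5,740 × 38,400/96,000 = $2,296.
Total: $1,275 + $284 + $2,296 = $3,855.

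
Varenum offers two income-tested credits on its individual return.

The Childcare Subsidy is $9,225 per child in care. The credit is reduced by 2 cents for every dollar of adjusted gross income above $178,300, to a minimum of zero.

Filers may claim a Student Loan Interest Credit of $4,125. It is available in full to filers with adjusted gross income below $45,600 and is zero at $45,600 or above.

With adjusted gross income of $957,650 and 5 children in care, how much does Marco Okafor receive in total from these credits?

Childcare Subsidy: base = 5 × $9,225 = $46,125. 2% of the $779,350 excess over $178,300 is $15,587; credit = $46,125 − $15,587 = $30,538.
Student Loan Interest Credit: $957,650 meets or exceeds the $45,600 cutoff, so the credit is $0.
Total: $30,538 + $0 = $30,538.

$30,538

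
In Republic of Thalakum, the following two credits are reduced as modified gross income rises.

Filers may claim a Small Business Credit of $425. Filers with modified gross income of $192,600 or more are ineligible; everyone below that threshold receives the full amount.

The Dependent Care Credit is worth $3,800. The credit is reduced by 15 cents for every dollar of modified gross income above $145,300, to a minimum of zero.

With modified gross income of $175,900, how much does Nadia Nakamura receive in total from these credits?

$425

Small Business Credit: $175,900 is below the $192,600 cutoff, so the full $425 applies.
Dependent Care Credit: 15% of the $30,600 excess over $145,300 is $4,590 ≥ base, so the credit is $0.
Total: $425 + $0 = $425.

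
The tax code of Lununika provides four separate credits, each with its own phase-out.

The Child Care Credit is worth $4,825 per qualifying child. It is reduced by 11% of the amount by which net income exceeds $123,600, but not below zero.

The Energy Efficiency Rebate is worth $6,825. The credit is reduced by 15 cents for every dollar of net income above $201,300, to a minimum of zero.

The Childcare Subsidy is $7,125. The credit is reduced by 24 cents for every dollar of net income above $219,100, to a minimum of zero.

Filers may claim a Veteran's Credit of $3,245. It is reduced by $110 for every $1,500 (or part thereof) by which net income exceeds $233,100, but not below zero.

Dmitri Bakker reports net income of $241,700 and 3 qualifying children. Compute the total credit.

$6,535

Child Care Credit: base = 3 × $4,825 = $14,475. 11% of the $118,100 excess over $123,600 is $12,991; credit = $14,475 − $12,991 = $1,484.
Energy Efficiency Rebate: 15% of the $40,400 excess over $201,300 is $6,060; credit = $6,825 − $6,060 = $765.
Childcare Subsidy: 24% of the $22,600 excess over $219,100 is $5,424; credit = $7,125 − $5,424 = $1,701.
Veteran's Credit: income exceeds $233,100 by $8,600, which is 6 full-or-partial $1,500 increments; reduction = 6 × $110 = $660, leaving $2,585.
Total: $1,484 + $765 + $1,701 + $2,585 = $6,535.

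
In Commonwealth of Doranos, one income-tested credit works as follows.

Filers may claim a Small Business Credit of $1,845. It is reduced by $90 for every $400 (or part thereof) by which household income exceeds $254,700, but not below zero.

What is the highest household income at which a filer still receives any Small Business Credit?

$262,700

After 20 increments the reduction is 20 × $90 = $1,800, leaving $45; one more increment wipes it out. Increment 20 ends at excess 20 × $400 = $8,000, so the highest qualifying income is $254,700 + $8,000 = $262,700.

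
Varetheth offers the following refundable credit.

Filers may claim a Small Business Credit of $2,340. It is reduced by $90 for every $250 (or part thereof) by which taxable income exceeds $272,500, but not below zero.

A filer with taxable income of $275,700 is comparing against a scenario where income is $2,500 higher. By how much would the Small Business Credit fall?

$900

At $275,700 — income exceeds $272,500 by $3,200, which is 13 full-or-partial $250 increments; reduction = 13 × $90 = $1,170, leaving $1,170.
At $278,200 — income exceeds $272,500 by $5,700, which is 23 full-or-partial $250 increments; reduction = 23 × $90 = $2,070, leaving $270.
Lost: $1,170 − $270 = $900.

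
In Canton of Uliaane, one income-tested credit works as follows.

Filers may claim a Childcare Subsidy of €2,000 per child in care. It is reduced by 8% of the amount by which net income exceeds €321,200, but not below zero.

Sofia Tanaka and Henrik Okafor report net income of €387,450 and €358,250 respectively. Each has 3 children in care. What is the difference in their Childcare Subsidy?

Sofia (€387,450): Childcare Subsidy: base = 3 × €2,000 = €6,000. 8% of the €66,250 excess over €321,200 is €5,300; credit = €6,000 − €5,300 = €700.
Henrik (€358,250): Childcare Subsidy: base = 3 × €2,000 = €6,000. 8% of the €37,050 excess over €321,200 is €2,964; credit = €6,000 − €2,964 = €3,036.
Difference: |€700 − €3,036| = €2,336.

€2,336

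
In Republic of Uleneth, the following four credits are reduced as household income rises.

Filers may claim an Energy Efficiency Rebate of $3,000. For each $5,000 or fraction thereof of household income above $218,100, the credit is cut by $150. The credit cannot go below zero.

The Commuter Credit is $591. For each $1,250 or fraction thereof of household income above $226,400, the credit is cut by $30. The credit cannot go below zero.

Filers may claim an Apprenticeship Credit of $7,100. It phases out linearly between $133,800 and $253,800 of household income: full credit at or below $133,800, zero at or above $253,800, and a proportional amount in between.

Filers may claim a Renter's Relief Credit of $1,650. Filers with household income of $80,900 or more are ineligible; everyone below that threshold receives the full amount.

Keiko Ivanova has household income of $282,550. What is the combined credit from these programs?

$1,050

Energy Efficiency Rebate: income exceeds $218,100 by $64,450, which is 13 full-or-partial $5,000 increments; reduction = 13 × $150 = $1,950, leaving $1,050.
Commuter Credit: income exceeds $226,400 by $56,150 → 45 increments × $30 = $1,350 ≥ base, so the credit is $0.
Apprenticeship Credit: $282,550 is at or above $253,800, so the credit is $0.
Renter's Relief Credit: $282,550 meets or exceeds the $80,900 cutoff, so the credit is $0.
Total: $1,050 + $0 + $0 + $0 = $1,050.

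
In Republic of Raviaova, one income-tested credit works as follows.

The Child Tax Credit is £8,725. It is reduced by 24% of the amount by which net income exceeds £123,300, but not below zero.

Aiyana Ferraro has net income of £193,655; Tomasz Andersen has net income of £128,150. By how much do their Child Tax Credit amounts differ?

Aiyana (£193,655): Child Tax Credit: 24% of the £70,355 excess over £123,300 is £16,885.20 ≥ base, so the credit is £0.
Tomasz (£128,150): Child Tax Credit: 24% of the £4,850 excess over £123,300 is £1,164; credit = £8,725 − £1,164 = £7,561.
Difference: |£0 − £7,561| = £7,561.

£7,561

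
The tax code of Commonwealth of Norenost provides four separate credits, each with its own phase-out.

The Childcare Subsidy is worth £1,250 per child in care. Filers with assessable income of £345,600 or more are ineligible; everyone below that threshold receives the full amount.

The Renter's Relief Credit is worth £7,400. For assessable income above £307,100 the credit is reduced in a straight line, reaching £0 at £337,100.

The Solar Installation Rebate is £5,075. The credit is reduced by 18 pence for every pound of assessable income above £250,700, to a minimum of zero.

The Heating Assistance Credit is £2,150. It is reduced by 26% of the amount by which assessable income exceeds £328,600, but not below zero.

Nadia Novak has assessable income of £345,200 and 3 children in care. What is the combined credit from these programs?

Childcare Subsidy: base = 3 × £1,250 = £3,750. £345,200 is below the £345,600 cutoff, so the full £3,750 applies.
Renter's Relief Credit: £345,200 is at or above £337,100, so the credit is £0.
Solar Installation Rebate: 18% of the £94,500 excess over £250,700 is £17,010 ≥ base, so the credit is £0.
Heating Assistance Credit: 26% of the £16,600 excess over £328,600 is £4,316 ≥ base, so the credit is £0.
Total: £3,750 + £0 + £0 + £0 = £3,750.

£3,750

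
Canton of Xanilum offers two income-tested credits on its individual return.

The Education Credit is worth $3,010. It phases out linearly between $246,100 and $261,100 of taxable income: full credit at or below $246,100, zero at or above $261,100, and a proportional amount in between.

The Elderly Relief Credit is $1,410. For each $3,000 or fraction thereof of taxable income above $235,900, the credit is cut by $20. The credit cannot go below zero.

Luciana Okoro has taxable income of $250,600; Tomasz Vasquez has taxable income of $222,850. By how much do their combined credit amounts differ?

$1,003

Luciana ($250,600): Education Credit: $250,600 is $4,500 into a $15,000 phase-out range, leaving 10,500/15,000 of the credit: $3,010 × 10,500/15,000 = $2,107. Elderly Relief Credit: income exceeds $235,900 by $14,700, which is 5 full-or-partial $3,000 increments; reduction = 5 × $20 = $100, leaving $1,310. total $2,107 + $1,310 = $3,417
Tomasz ($222,850): Education Credit: $222,850 is at or below the $246,100 threshold, so the full $3,010 applies. Elderly Relief Credit: $222,850 is at or below the $235,900 threshold, so the full $1,410 applies. total $3,010 + $1,410 = $4,420
Difference: |$3,417 − $4,420| = $1,003.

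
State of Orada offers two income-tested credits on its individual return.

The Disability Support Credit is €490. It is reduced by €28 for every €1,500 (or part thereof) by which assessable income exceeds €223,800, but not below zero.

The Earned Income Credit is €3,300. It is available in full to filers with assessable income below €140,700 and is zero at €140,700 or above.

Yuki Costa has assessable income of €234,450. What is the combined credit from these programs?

€266

Disability Support Credit: income exceeds €223,800 by €10,650, which is 8 full-or-partial €1,500 increments; reduction = 8 × €28 = €224, leaving €266.
Earned Income Credit: €234,450 meets or exceeds the €140,700 cutoff, so the credit is €0.
Total: €266 + €0 = €266.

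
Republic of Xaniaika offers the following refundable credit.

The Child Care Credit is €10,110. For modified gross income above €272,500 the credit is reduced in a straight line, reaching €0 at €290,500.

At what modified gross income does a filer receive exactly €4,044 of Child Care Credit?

€4,044 is 4,044/10,110 of the full €10,110, so 6,066/10,110 of the €18,000 range has been used: income = €272,500 + €18,000 × 6,066/10,110 = €283,300.

€283,300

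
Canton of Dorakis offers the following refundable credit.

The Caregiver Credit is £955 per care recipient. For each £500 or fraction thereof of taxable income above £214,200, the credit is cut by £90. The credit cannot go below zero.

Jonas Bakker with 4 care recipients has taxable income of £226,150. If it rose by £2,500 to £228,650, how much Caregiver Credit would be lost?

At £226,150 — base = 4 × £955 = £3,820. income exceeds £214,200 by £11,950, which is 24 full-or-partial £500 increments; reduction = 24 × £90 = £2,160, leaving £1,660.
At £228,650 — base = 4 × £955 = £3,820. income exceeds £214,200 by £14,450, which is 29 full-or-partial £500 increments; reduction = 29 × £90 = £2,610, leaving £1,210.
Lost: £1,660 − £1,210 = £450.

£450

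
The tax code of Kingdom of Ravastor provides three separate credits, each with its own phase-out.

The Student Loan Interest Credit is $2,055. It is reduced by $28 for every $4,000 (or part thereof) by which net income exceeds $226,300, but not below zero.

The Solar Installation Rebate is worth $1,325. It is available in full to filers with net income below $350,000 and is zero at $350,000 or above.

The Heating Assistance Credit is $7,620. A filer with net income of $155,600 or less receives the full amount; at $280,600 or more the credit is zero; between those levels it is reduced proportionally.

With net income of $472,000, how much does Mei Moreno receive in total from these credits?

Student Loan Interest Credit: income exceeds $226,300 by $245,700, which is 62 full-or-partial $4,000 increments; reduction = 62 × $28 = $1,736, leaving $319.
Solar Installation Rebate: $472,000 meets or exceeds the $350,000 cutoff, so the credit is $0.
Heating Assistance Credit: $472,000 is at or above $280,600, so the credit is $0.
Total: $319 + $0 + $0 = $319.

$319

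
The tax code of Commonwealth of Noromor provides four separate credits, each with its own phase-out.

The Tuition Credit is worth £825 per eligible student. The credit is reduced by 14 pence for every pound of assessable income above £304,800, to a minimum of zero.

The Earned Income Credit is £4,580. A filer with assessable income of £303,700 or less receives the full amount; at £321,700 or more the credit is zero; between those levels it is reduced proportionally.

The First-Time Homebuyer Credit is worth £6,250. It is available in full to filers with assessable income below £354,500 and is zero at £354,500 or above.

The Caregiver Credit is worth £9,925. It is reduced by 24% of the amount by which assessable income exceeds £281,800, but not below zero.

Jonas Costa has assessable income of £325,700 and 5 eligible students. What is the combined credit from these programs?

£7,449

Tuition Credit: base = 5 × £825 = £4,125. 14% of the £20,900 excess over £304,800 is £2,926; credit = £4,125 − £2,926 = £1,199.
Earned Income Credit: £325,700 is at or above £321,700, so the credit is £0.
First-Time Homebuyer Credit: £325,700 is below the £354,500 cutoff, so the full £6,250 applies.
Caregiver Credit: 24% of the £43,900 excess over £281,800 is £10,536 ≥ base, so the credit is £0.
Total: £1,199 + £0 + £6,250 + £0 = £7,449.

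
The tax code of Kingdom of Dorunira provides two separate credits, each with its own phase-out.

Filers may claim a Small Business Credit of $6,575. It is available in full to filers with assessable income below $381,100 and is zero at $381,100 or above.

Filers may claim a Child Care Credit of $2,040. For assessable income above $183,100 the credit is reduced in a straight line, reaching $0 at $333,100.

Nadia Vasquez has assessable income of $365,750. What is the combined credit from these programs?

Small Business Credit: $365,750 is below the $381,100 cutoff, so the full $6,575 applies.
Child Care Credit: $365,750 is at or above $333,100, so the credit is $0.
Total: $6,575 + $0 = $6,575.

$6,575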